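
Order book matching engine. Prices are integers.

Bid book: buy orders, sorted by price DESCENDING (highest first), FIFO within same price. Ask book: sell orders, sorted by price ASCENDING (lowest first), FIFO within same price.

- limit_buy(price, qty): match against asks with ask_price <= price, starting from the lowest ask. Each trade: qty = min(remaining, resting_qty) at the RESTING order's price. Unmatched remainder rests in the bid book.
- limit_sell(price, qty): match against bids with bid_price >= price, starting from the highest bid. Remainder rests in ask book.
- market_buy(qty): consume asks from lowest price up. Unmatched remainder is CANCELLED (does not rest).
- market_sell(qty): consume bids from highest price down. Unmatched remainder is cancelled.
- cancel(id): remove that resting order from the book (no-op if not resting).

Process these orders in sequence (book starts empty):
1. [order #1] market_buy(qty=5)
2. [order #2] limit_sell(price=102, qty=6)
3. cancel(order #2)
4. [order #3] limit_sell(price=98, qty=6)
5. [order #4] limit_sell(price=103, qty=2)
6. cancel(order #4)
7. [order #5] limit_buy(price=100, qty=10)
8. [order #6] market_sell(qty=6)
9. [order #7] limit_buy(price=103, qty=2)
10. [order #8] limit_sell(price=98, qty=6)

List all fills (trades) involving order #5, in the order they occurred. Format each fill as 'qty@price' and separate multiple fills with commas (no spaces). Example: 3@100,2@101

After op 1 [order #1] market_buy(qty=5): fills=none; bids=[-] asks=[-]
After op 2 [order #2] limit_sell(price=102, qty=6): fills=none; bids=[-] asks=[#2:6@102]
After op 3 cancel(order #2): fills=none; bids=[-] asks=[-]
After op 4 [order #3] limit_sell(price=98, qty=6): fills=none; bids=[-] asks=[#3:6@98]
After op 5 [order #4] limit_sell(price=103, qty=2): fills=none; bids=[-] asks=[#3:6@98 #4:2@103]
After op 6 cancel(order #4): fills=none; bids=[-] asks=[#3:6@98]
After op 7 [order #5] limit_buy(price=100, qty=10): fills=#5x#3:6@98; bids=[#5:4@100] asks=[-]
After op 8 [order #6] market_sell(qty=6): fills=#5x#6:4@100; bids=[-] asks=[-]
After op 9 [order #7] limit_buy(price=103, qty=2): fills=none; bids=[#7:2@103] asks=[-]
After op 10 [order #8] limit_sell(price=98, qty=6): fills=#7x#8:2@103; bids=[-] asks=[#8:4@98]

Answer: 6@98,4@100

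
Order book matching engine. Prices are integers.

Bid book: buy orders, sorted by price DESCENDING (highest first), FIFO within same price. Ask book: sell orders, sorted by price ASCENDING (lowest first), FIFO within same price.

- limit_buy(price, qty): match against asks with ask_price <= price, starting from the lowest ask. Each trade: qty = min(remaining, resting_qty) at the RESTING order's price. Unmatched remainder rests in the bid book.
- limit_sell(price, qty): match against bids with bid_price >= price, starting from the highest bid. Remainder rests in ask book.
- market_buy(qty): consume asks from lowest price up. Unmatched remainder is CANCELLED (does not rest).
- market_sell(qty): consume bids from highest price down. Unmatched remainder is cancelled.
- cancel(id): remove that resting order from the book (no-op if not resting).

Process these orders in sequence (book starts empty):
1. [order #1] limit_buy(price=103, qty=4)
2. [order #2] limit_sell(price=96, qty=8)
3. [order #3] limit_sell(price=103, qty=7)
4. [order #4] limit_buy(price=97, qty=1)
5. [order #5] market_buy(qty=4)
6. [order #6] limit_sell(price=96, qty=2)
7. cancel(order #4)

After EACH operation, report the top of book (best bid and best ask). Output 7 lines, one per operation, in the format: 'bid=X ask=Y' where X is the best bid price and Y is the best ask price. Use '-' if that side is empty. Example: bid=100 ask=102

Answer: bid=103 ask=-
bid=- ask=96
bid=- ask=96
bid=- ask=96
bid=- ask=103
bid=- ask=96
bid=- ask=96

Derivation:
After op 1 [order #1] limit_buy(price=103, qty=4): fills=none; bids=[#1:4@103] asks=[-]
After op 2 [order #2] limit_sell(price=96, qty=8): fills=#1x#2:4@103; bids=[-] asks=[#2:4@96]
After op 3 [order #3] limit_sell(price=103, qty=7): fills=none; bids=[-] asks=[#2:4@96 #3:7@103]
After op 4 [order #4] limit_buy(price=97, qty=1): fills=#4x#2:1@96; bids=[-] asks=[#2:3@96 #3:7@103]
After op 5 [order #5] market_buy(qty=4): fills=#5x#2:3@96 #5x#3:1@103; bids=[-] asks=[#3:6@103]
After op 6 [order #6] limit_sell(price=96, qty=2): fills=none; bids=[-] asks=[#6:2@96 #3:6@103]
After op 7 cancel(order #4): fills=none; bids=[-] asks=[#6:2@96 #3:6@103]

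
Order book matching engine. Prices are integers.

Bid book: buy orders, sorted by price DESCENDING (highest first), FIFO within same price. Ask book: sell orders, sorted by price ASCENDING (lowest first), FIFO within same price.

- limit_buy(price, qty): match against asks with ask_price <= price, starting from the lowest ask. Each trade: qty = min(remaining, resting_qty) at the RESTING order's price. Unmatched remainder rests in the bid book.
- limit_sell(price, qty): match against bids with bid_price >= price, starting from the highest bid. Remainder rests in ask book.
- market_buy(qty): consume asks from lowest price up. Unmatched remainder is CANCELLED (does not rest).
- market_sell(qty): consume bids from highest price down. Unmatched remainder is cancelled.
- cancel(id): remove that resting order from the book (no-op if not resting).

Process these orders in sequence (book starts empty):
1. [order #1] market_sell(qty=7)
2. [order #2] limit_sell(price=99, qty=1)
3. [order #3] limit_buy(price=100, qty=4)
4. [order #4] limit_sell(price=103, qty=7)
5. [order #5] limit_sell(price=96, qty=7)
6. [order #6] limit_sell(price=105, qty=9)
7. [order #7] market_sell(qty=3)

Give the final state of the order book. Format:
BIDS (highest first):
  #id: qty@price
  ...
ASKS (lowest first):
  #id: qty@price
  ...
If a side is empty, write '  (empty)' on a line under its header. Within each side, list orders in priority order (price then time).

After op 1 [order #1] market_sell(qty=7): fills=none; bids=[-] asks=[-]
After op 2 [order #2] limit_sell(price=99, qty=1): fills=none; bids=[-] asks=[#2:1@99]
After op 3 [order #3] limit_buy(price=100, qty=4): fills=#3x#2:1@99; bids=[#3:3@100] asks=[-]
After op 4 [order #4] limit_sell(price=103, qty=7): fills=none; bids=[#3:3@100] asks=[#4:7@103]
After op 5 [order #5] limit_sell(price=96, qty=7): fills=#3x#5:3@100; bids=[-] asks=[#5:4@96 #4:7@103]
After op 6 [order #6] limit_sell(price=105, qty=9): fills=none; bids=[-] asks=[#5:4@96 #4:7@103 #6:9@105]
After op 7 [order #7] market_sell(qty=3): fills=none; bids=[-] asks=[#5:4@96 #4:7@103 #6:9@105]

Answer: BIDS (highest first):
  (empty)
ASKS (lowest first):
  #5: 4@96
  #4: 7@103
  #6: 9@105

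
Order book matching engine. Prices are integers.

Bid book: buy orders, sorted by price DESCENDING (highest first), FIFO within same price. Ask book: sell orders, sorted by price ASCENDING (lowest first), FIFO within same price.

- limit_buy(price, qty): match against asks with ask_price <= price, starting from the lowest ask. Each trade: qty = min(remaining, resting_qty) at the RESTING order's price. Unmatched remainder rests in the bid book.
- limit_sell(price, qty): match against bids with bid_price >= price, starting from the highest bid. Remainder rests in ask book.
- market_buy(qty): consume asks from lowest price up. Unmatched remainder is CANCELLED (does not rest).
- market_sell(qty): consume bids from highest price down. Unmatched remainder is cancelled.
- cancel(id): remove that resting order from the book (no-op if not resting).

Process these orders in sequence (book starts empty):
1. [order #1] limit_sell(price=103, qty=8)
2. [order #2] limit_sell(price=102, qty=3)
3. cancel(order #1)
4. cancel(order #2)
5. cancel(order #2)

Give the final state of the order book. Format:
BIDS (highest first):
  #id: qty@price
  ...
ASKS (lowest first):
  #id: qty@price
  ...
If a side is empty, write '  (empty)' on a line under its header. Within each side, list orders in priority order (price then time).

Answer: BIDS (highest first):
  (empty)
ASKS (lowest first):
  (empty)

Derivation:
After op 1 [order #1] limit_sell(price=103, qty=8): fills=none; bids=[-] asks=[#1:8@103]
After op 2 [order #2] limit_sell(price=102, qty=3): fills=none; bids=[-] asks=[#2:3@102 #1:8@103]
After op 3 cancel(order #1): fills=none; bids=[-] asks=[#2:3@102]
After op 4 cancel(order #2): fills=none; bids=[-] asks=[-]
After op 5 cancel(order #2): fills=none; bids=[-] asks=[-]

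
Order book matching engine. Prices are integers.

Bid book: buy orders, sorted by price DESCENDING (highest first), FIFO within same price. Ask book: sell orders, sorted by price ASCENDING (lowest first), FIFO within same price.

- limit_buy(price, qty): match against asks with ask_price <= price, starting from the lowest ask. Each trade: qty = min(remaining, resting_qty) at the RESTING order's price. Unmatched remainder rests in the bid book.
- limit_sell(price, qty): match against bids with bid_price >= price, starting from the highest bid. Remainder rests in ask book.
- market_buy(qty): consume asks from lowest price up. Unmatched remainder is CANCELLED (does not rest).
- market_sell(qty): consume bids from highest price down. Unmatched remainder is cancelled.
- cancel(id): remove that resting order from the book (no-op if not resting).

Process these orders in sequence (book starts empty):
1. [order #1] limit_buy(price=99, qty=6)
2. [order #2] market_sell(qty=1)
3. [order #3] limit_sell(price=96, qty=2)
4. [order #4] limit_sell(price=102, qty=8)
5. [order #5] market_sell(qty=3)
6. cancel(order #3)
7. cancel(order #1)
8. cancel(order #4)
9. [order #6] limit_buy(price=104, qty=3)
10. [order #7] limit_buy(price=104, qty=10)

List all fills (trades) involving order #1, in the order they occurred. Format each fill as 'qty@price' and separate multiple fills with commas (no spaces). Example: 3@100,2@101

After op 1 [order #1] limit_buy(price=99, qty=6): fills=none; bids=[#1:6@99] asks=[-]
After op 2 [order #2] market_sell(qty=1): fills=#1x#2:1@99; bids=[#1:5@99] asks=[-]
After op 3 [order #3] limit_sell(price=96, qty=2): fills=#1x#3:2@99; bids=[#1:3@99] asks=[-]
After op 4 [order #4] limit_sell(price=102, qty=8): fills=none; bids=[#1:3@99] asks=[#4:8@102]
After op 5 [order #5] market_sell(qty=3): fills=#1x#5:3@99; bids=[-] asks=[#4:8@102]
After op 6 cancel(order #3): fills=none; bids=[-] asks=[#4:8@102]
After op 7 cancel(order #1): fills=none; bids=[-] asks=[#4:8@102]
After op 8 cancel(order #4): fills=none; bids=[-] asks=[-]
After op 9 [order #6] limit_buy(price=104, qty=3): fills=none; bids=[#6:3@104] asks=[-]
After op 10 [order #7] limit_buy(price=104, qty=10): fills=none; bids=[#6:3@104 #7:10@104] asks=[-]

Answer: 1@99,2@99,3@99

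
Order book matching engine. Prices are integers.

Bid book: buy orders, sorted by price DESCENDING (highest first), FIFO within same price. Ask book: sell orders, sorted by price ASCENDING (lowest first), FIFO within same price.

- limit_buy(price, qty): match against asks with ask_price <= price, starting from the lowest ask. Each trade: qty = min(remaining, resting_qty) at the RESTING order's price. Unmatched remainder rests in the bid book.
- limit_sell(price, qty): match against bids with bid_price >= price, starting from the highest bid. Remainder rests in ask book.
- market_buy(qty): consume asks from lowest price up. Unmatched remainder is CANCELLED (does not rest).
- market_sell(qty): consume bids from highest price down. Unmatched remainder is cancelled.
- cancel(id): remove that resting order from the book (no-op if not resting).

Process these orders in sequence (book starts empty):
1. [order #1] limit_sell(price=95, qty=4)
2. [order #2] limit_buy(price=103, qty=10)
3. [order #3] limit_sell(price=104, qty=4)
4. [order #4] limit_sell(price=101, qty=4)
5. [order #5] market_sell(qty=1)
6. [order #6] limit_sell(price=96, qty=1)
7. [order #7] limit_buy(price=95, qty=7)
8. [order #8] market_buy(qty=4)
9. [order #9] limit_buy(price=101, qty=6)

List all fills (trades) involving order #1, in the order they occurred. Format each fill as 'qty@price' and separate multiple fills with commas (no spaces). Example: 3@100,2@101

Answer: 4@95

Derivation:
After op 1 [order #1] limit_sell(price=95, qty=4): fills=none; bids=[-] asks=[#1:4@95]
After op 2 [order #2] limit_buy(price=103, qty=10): fills=#2x#1:4@95; bids=[#2:6@103] asks=[-]
After op 3 [order #3] limit_sell(price=104, qty=4): fills=none; bids=[#2:6@103] asks=[#3:4@104]
After op 4 [order #4] limit_sell(price=101, qty=4): fills=#2x#4:4@103; bids=[#2:2@103] asks=[#3:4@104]
After op 5 [order #5] market_sell(qty=1): fills=#2x#5:1@103; bids=[#2:1@103] asks=[#3:4@104]
After op 6 [order #6] limit_sell(price=96, qty=1): fills=#2x#6:1@103; bids=[-] asks=[#3:4@104]
After op 7 [order #7] limit_buy(price=95, qty=7): fills=none; bids=[#7:7@95] asks=[#3:4@104]
After op 8 [order #8] market_buy(qty=4): fills=#8x#3:4@104; bids=[#7:7@95] asks=[-]
After op 9 [order #9] limit_buy(price=101, qty=6): fills=none; bids=[#9:6@101 #7:7@95] asks=[-]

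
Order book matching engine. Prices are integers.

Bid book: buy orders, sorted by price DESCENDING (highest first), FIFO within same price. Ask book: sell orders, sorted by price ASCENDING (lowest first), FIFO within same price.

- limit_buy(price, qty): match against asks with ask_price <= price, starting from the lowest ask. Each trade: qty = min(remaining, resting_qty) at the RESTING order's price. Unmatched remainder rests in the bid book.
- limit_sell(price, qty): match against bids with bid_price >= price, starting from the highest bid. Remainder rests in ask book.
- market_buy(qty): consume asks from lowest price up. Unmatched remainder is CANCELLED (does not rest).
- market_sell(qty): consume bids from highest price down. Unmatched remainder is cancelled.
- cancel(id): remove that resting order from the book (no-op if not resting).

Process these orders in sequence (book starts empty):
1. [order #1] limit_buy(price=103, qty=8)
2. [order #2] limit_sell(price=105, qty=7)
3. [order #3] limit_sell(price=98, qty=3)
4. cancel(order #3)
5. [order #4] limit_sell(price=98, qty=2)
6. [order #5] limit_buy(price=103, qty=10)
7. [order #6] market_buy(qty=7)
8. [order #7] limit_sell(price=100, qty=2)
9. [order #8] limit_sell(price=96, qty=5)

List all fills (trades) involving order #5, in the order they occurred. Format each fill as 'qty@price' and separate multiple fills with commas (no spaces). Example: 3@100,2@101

After op 1 [order #1] limit_buy(price=103, qty=8): fills=none; bids=[#1:8@103] asks=[-]
After op 2 [order #2] limit_sell(price=105, qty=7): fills=none; bids=[#1:8@103] asks=[#2:7@105]
After op 3 [order #3] limit_sell(price=98, qty=3): fills=#1x#3:3@103; bids=[#1:5@103] asks=[#2:7@105]
After op 4 cancel(order #3): fills=none; bids=[#1:5@103] asks=[#2:7@105]
After op 5 [order #4] limit_sell(price=98, qty=2): fills=#1x#4:2@103; bids=[#1:3@103] asks=[#2:7@105]
After op 6 [order #5] limit_buy(price=103, qty=10): fills=none; bids=[#1:3@103 #5:10@103] asks=[#2:7@105]
After op 7 [order #6] market_buy(qty=7): fills=#6x#2:7@105; bids=[#1:3@103 #5:10@103] asks=[-]
After op 8 [order #7] limit_sell(price=100, qty=2): fills=#1x#7:2@103; bids=[#1:1@103 #5:10@103] asks=[-]
After op 9 [order #8] limit_sell(price=96, qty=5): fills=#1x#8:1@103 #5x#8:4@103; bids=[#5:6@103] asks=[-]

Answer: 4@103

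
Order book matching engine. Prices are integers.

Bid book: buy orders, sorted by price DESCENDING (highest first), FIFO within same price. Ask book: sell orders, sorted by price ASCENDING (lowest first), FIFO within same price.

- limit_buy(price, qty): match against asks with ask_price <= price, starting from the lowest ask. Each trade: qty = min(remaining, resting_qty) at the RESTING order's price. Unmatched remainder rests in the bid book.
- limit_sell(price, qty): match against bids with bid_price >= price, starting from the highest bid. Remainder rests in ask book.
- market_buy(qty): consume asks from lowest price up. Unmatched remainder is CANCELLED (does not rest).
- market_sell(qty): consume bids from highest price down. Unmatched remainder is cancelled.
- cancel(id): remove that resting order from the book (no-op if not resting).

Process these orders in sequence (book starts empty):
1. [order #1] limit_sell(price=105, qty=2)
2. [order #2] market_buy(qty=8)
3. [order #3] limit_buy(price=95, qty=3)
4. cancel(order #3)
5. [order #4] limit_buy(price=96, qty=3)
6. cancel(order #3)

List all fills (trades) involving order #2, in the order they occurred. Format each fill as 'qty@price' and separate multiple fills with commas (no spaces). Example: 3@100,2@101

Answer: 2@105

Derivation:
After op 1 [order #1] limit_sell(price=105, qty=2): fills=none; bids=[-] asks=[#1:2@105]
After op 2 [order #2] market_buy(qty=8): fills=#2x#1:2@105; bids=[-] asks=[-]
After op 3 [order #3] limit_buy(price=95, qty=3): fills=none; bids=[#3:3@95] asks=[-]
After op 4 cancel(order #3): fills=none; bids=[-] asks=[-]
After op 5 [order #4] limit_buy(price=96, qty=3): fills=none; bids=[#4:3@96] asks=[-]
After op 6 cancel(order #3): fills=none; bids=[#4:3@96] asks=[-]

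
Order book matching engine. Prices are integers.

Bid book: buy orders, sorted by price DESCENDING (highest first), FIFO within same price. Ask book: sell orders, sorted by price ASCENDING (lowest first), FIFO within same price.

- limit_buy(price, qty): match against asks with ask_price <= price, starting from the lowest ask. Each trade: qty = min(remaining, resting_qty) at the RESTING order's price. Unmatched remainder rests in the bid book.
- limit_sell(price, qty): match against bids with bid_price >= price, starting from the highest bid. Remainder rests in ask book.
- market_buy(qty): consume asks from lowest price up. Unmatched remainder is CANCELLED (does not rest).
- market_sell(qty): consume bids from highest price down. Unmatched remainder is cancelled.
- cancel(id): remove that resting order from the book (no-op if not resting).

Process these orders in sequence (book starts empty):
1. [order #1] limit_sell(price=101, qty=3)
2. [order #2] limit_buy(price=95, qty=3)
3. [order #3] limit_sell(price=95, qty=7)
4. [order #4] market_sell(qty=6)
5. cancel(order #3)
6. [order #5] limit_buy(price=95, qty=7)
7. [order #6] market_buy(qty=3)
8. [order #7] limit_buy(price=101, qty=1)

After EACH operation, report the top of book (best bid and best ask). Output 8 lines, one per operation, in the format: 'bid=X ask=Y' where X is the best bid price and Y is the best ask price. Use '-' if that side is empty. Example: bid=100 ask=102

Answer: bid=- ask=101
bid=95 ask=101
bid=- ask=95
bid=- ask=95
bid=- ask=101
bid=95 ask=101
bid=95 ask=-
bid=101 ask=-

Derivation:
After op 1 [order #1] limit_sell(price=101, qty=3): fills=none; bids=[-] asks=[#1:3@101]
After op 2 [order #2] limit_buy(price=95, qty=3): fills=none; bids=[#2:3@95] asks=[#1:3@101]
After op 3 [order #3] limit_sell(price=95, qty=7): fills=#2x#3:3@95; bids=[-] asks=[#3:4@95 #1:3@101]
After op 4 [order #4] market_sell(qty=6): fills=none; bids=[-] asks=[#3:4@95 #1:3@101]
After op 5 cancel(order #3): fills=none; bids=[-] asks=[#1:3@101]
After op 6 [order #5] limit_buy(price=95, qty=7): fills=none; bids=[#5:7@95] asks=[#1:3@101]
After op 7 [order #6] market_buy(qty=3): fills=#6x#1:3@101; bids=[#5:7@95] asks=[-]
After op 8 [order #7] limit_buy(price=101, qty=1): fills=none; bids=[#7:1@101 #5:7@95] asks=[-]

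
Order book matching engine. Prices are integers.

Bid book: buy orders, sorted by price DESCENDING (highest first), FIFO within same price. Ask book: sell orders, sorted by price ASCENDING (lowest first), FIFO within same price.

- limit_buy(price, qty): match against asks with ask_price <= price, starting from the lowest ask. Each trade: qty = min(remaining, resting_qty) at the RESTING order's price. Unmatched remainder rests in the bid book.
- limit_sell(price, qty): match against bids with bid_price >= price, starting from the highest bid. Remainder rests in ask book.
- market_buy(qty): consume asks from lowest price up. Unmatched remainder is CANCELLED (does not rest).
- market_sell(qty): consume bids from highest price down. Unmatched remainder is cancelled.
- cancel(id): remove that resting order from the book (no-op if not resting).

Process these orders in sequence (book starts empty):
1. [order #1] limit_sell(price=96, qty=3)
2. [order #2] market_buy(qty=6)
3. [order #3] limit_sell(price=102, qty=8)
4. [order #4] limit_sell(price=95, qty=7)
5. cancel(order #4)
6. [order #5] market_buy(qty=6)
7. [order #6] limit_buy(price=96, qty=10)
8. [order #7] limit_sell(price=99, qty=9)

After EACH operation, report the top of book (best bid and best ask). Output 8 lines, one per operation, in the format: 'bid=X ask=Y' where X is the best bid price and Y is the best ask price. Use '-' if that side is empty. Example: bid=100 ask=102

After op 1 [order #1] limit_sell(price=96, qty=3): fills=none; bids=[-] asks=[#1:3@96]
After op 2 [order #2] market_buy(qty=6): fills=#2x#1:3@96; bids=[-] asks=[-]
After op 3 [order #3] limit_sell(price=102, qty=8): fills=none; bids=[-] asks=[#3:8@102]
After op 4 [order #4] limit_sell(price=95, qty=7): fills=none; bids=[-] asks=[#4:7@95 #3:8@102]
After op 5 cancel(order #4): fills=none; bids=[-] asks=[#3:8@102]
After op 6 [order #5] market_buy(qty=6): fills=#5x#3:6@102; bids=[-] asks=[#3:2@102]
After op 7 [order #6] limit_buy(price=96, qty=10): fills=none; bids=[#6:10@96] asks=[#3:2@102]
After op 8 [order #7] limit_sell(price=99, qty=9): fills=none; bids=[#6:10@96] asks=[#7:9@99 #3:2@102]

Answer: bid=- ask=96
bid=- ask=-
bid=- ask=102
bid=- ask=95
bid=- ask=102
bid=- ask=102
bid=96 ask=102
bid=96 ask=99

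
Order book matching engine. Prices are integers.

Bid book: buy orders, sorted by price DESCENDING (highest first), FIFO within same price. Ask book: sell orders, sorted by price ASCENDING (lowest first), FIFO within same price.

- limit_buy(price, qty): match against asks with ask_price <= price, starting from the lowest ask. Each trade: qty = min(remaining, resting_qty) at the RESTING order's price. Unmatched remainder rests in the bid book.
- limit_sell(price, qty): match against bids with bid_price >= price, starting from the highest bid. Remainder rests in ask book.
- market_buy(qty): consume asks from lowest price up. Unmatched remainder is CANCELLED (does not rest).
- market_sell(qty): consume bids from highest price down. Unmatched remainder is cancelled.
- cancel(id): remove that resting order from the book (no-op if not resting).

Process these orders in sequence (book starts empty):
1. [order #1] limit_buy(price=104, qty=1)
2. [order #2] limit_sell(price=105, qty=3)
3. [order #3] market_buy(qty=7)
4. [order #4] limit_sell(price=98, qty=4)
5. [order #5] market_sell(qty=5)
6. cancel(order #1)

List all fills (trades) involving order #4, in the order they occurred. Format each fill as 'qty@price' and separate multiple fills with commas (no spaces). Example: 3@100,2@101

After op 1 [order #1] limit_buy(price=104, qty=1): fills=none; bids=[#1:1@104] asks=[-]
After op 2 [order #2] limit_sell(price=105, qty=3): fills=none; bids=[#1:1@104] asks=[#2:3@105]
After op 3 [order #3] market_buy(qty=7): fills=#3x#2:3@105; bids=[#1:1@104] asks=[-]
After op 4 [order #4] limit_sell(price=98, qty=4): fills=#1x#4:1@104; bids=[-] asks=[#4:3@98]
After op 5 [order #5] market_sell(qty=5): fills=none; bids=[-] asks=[#4:3@98]
After op 6 cancel(order #1): fills=none; bids=[-] asks=[#4:3@98]

Answer: 1@104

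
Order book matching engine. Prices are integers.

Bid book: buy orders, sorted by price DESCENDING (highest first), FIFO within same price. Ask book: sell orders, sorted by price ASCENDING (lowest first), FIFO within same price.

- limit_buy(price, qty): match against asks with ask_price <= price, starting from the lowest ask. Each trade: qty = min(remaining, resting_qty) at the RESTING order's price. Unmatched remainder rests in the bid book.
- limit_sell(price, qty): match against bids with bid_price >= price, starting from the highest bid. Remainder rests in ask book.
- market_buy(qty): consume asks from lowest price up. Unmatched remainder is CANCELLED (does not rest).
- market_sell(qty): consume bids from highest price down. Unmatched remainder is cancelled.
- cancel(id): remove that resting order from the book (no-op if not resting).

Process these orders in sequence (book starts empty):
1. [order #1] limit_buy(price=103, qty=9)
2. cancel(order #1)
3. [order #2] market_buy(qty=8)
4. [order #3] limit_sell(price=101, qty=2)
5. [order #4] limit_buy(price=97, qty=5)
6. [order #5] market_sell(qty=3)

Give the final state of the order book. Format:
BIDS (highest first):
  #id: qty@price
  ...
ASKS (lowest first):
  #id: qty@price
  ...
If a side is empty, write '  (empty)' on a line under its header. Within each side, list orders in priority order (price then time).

Answer: BIDS (highest first):
  #4: 2@97
ASKS (lowest first):
  #3: 2@101

Derivation:
After op 1 [order #1] limit_buy(price=103, qty=9): fills=none; bids=[#1:9@103] asks=[-]
After op 2 cancel(order #1): fills=none; bids=[-] asks=[-]
After op 3 [order #2] market_buy(qty=8): fills=none; bids=[-] asks=[-]
After op 4 [order #3] limit_sell(price=101, qty=2): fills=none; bids=[-] asks=[#3:2@101]
After op 5 [order #4] limit_buy(price=97, qty=5): fills=none; bids=[#4:5@97] asks=[#3:2@101]
After op 6 [order #5] market_sell(qty=3): fills=#4x#5:3@97; bids=[#4:2@97] asks=[#3:2@101]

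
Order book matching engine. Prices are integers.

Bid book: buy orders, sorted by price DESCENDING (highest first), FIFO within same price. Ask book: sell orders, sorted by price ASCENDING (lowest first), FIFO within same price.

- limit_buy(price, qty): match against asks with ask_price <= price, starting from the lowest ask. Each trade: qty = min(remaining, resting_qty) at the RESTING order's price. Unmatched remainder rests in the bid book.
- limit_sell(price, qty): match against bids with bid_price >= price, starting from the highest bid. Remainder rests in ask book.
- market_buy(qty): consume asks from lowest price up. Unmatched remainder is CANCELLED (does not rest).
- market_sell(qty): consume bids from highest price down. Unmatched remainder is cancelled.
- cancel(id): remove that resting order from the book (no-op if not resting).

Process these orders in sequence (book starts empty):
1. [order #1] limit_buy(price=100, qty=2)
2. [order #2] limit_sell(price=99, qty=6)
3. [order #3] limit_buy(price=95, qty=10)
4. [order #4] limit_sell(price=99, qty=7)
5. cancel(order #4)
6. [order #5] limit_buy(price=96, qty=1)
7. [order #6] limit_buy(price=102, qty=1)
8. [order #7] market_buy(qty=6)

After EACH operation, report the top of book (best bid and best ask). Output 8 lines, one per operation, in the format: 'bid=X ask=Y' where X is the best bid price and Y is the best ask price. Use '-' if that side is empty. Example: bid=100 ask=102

After op 1 [order #1] limit_buy(price=100, qty=2): fills=none; bids=[#1:2@100] asks=[-]
After op 2 [order #2] limit_sell(price=99, qty=6): fills=#1x#2:2@100; bids=[-] asks=[#2:4@99]
After op 3 [order #3] limit_buy(price=95, qty=10): fills=none; bids=[#3:10@95] asks=[#2:4@99]
After op 4 [order #4] limit_sell(price=99, qty=7): fills=none; bids=[#3:10@95] asks=[#2:4@99 #4:7@99]
After op 5 cancel(order #4): fills=none; bids=[#3:10@95] asks=[#2:4@99]
After op 6 [order #5] limit_buy(price=96, qty=1): fills=none; bids=[#5:1@96 #3:10@95] asks=[#2:4@99]
After op 7 [order #6] limit_buy(price=102, qty=1): fills=#6x#2:1@99; bids=[#5:1@96 #3:10@95] asks=[#2:3@99]
After op 8 [order #7] market_buy(qty=6): fills=#7x#2:3@99; bids=[#5:1@96 #3:10@95] asks=[-]

Answer: bid=100 ask=-
bid=- ask=99
bid=95 ask=99
bid=95 ask=99
bid=95 ask=99
bid=96 ask=99
bid=96 ask=99
bid=96 ask=-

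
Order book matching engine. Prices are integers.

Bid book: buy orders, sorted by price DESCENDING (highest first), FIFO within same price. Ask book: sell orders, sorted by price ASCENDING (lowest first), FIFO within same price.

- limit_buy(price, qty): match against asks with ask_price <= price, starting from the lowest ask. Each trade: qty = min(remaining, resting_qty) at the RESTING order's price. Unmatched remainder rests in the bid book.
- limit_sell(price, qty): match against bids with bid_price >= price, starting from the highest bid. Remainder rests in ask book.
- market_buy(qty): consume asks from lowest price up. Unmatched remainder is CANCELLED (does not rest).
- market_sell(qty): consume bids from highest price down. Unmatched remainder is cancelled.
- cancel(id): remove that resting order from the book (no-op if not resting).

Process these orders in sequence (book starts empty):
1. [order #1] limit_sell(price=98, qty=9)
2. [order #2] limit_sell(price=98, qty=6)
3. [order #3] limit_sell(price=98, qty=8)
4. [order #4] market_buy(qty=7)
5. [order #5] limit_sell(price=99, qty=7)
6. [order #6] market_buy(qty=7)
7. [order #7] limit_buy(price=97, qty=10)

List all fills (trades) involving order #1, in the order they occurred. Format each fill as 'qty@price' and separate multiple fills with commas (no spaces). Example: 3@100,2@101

Answer: 7@98,2@98

Derivation:
After op 1 [order #1] limit_sell(price=98, qty=9): fills=none; bids=[-] asks=[#1:9@98]
After op 2 [order #2] limit_sell(price=98, qty=6): fills=none; bids=[-] asks=[#1:9@98 #2:6@98]
After op 3 [order #3] limit_sell(price=98, qty=8): fills=none; bids=[-] asks=[#1:9@98 #2:6@98 #3:8@98]
After op 4 [order #4] market_buy(qty=7): fills=#4x#1:7@98; bids=[-] asks=[#1:2@98 #2:6@98 #3:8@98]
After op 5 [order #5] limit_sell(price=99, qty=7): fills=none; bids=[-] asks=[#1:2@98 #2:6@98 #3:8@98 #5:7@99]
After op 6 [order #6] market_buy(qty=7): fills=#6x#1:2@98 #6x#2:5@98; bids=[-] asks=[#2:1@98 #3:8@98 #5:7@99]
After op 7 [order #7] limit_buy(price=97, qty=10): fills=none; bids=[#7:10@97] asks=[#2:1@98 #3:8@98 #5:7@99]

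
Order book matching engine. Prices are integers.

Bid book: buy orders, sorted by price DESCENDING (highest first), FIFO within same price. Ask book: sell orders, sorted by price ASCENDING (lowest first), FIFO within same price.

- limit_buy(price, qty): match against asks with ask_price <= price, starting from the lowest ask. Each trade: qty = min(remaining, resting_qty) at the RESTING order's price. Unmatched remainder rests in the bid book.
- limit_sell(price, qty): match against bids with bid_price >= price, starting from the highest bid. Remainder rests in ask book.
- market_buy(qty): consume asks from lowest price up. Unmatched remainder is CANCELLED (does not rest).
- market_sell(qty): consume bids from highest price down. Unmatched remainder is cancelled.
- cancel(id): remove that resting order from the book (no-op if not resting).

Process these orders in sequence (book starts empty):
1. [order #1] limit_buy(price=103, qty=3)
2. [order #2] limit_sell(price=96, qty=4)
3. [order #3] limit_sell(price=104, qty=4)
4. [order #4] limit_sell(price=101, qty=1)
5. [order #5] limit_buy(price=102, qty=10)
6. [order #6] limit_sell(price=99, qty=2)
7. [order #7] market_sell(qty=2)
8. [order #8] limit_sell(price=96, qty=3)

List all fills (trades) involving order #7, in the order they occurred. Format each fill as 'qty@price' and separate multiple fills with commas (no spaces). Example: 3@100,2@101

Answer: 2@102

Derivation:
After op 1 [order #1] limit_buy(price=103, qty=3): fills=none; bids=[#1:3@103] asks=[-]
After op 2 [order #2] limit_sell(price=96, qty=4): fills=#1x#2:3@103; bids=[-] asks=[#2:1@96]
After op 3 [order #3] limit_sell(price=104, qty=4): fills=none; bids=[-] asks=[#2:1@96 #3:4@104]
After op 4 [order #4] limit_sell(price=101, qty=1): fills=none; bids=[-] asks=[#2:1@96 #4:1@101 #3:4@104]
After op 5 [order #5] limit_buy(price=102, qty=10): fills=#5x#2:1@96 #5x#4:1@101; bids=[#5:8@102] asks=[#3:4@104]
After op 6 [order #6] limit_sell(price=99, qty=2): fills=#5x#6:2@102; bids=[#5:6@102] asks=[#3:4@104]
After op 7 [order #7] market_sell(qty=2): fills=#5x#7:2@102; bids=[#5:4@102] asks=[#3:4@104]
After op 8 [order #8] limit_sell(price=96, qty=3): fills=#5x#8:3@102; bids=[#5:1@102] asks=[#3:4@104]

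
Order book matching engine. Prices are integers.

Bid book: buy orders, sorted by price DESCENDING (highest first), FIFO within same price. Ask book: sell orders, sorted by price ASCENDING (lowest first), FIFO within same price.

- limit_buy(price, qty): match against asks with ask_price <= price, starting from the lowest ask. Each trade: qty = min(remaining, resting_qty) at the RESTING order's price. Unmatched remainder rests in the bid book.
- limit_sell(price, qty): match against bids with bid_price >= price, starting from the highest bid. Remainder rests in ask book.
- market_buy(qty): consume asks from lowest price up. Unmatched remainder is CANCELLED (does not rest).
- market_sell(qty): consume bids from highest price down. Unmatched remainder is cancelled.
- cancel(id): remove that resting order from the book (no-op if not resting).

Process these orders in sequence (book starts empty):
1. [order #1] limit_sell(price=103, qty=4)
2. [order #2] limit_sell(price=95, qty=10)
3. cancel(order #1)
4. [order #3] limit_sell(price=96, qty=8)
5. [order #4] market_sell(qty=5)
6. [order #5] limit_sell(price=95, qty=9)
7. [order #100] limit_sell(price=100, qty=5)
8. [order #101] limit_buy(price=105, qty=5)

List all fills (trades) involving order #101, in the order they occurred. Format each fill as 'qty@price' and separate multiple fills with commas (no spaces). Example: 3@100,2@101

Answer: 5@95

Derivation:
After op 1 [order #1] limit_sell(price=103, qty=4): fills=none; bids=[-] asks=[#1:4@103]
After op 2 [order #2] limit_sell(price=95, qty=10): fills=none; bids=[-] asks=[#2:10@95 #1:4@103]
After op 3 cancel(order #1): fills=none; bids=[-] asks=[#2:10@95]
After op 4 [order #3] limit_sell(price=96, qty=8): fills=none; bids=[-] asks=[#2:10@95 #3:8@96]
After op 5 [order #4] market_sell(qty=5): fills=none; bids=[-] asks=[#2:10@95 #3:8@96]
After op 6 [order #5] limit_sell(price=95, qty=9): fills=none; bids=[-] asks=[#2:10@95 #5:9@95 #3:8@96]
After op 7 [order #100] limit_sell(price=100, qty=5): fills=none; bids=[-] asks=[#2:10@95 #5:9@95 #3:8@96 #100:5@100]
After op 8 [order #101] limit_buy(price=105, qty=5): fills=#101x#2:5@95; bids=[-] asks=[#2:5@95 #5:9@95 #3:8@96 #100:5@100]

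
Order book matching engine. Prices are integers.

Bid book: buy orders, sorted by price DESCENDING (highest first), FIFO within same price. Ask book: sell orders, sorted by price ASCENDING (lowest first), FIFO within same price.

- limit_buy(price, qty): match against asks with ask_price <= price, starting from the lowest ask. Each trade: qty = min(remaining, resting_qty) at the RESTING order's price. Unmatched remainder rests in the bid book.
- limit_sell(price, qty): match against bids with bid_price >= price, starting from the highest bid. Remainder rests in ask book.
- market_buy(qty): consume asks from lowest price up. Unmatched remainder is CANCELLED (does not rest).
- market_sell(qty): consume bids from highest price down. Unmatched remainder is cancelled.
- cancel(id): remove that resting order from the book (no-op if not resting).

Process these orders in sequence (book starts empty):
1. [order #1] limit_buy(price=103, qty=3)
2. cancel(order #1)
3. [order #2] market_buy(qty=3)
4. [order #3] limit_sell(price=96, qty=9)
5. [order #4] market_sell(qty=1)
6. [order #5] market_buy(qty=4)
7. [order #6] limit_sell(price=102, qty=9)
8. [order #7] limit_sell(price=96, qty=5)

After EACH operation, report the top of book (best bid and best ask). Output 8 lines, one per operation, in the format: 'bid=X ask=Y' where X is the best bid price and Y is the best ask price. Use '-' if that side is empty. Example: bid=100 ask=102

After op 1 [order #1] limit_buy(price=103, qty=3): fills=none; bids=[#1:3@103] asks=[-]
After op 2 cancel(order #1): fills=none; bids=[-] asks=[-]
After op 3 [order #2] market_buy(qty=3): fills=none; bids=[-] asks=[-]
After op 4 [order #3] limit_sell(price=96, qty=9): fills=none; bids=[-] asks=[#3:9@96]
After op 5 [order #4] market_sell(qty=1): fills=none; bids=[-] asks=[#3:9@96]
After op 6 [order #5] market_buy(qty=4): fills=#5x#3:4@96; bids=[-] asks=[#3:5@96]
After op 7 [order #6] limit_sell(price=102, qty=9): fills=none; bids=[-] asks=[#3:5@96 #6:9@102]
After op 8 [order #7] limit_sell(price=96, qty=5): fills=none; bids=[-] asks=[#3:5@96 #7:5@96 #6:9@102]

Answer: bid=103 ask=-
bid=- ask=-
bid=- ask=-
bid=- ask=96
bid=- ask=96
bid=- ask=96
bid=- ask=96
bid=- ask=96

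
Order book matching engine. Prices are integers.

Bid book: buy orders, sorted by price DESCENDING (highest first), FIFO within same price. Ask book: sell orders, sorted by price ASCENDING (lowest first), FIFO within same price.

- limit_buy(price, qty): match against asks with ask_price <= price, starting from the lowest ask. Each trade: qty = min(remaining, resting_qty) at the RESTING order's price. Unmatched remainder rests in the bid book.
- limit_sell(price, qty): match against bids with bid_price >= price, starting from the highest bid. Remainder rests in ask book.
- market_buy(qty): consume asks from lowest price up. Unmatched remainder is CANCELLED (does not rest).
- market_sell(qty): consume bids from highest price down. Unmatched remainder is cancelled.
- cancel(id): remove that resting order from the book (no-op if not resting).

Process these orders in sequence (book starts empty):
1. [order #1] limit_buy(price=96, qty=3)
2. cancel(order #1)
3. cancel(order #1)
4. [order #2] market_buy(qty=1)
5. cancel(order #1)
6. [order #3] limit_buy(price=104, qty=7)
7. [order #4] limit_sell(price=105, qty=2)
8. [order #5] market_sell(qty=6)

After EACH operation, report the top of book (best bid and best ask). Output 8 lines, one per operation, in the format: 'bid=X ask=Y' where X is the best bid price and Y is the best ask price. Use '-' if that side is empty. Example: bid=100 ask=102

After op 1 [order #1] limit_buy(price=96, qty=3): fills=none; bids=[#1:3@96] asks=[-]
After op 2 cancel(order #1): fills=none; bids=[-] asks=[-]
After op 3 cancel(order #1): fills=none; bids=[-] asks=[-]
After op 4 [order #2] market_buy(qty=1): fills=none; bids=[-] asks=[-]
After op 5 cancel(order #1): fills=none; bids=[-] asks=[-]
After op 6 [order #3] limit_buy(price=104, qty=7): fills=none; bids=[#3:7@104] asks=[-]
After op 7 [order #4] limit_sell(price=105, qty=2): fills=none; bids=[#3:7@104] asks=[#4:2@105]
After op 8 [order #5] market_sell(qty=6): fills=#3x#5:6@104; bids=[#3:1@104] asks=[#4:2@105]

Answer: bid=96 ask=-
bid=- ask=-
bid=- ask=-
bid=- ask=-
bid=- ask=-
bid=104 ask=-
bid=104 ask=105
bid=104 ask=105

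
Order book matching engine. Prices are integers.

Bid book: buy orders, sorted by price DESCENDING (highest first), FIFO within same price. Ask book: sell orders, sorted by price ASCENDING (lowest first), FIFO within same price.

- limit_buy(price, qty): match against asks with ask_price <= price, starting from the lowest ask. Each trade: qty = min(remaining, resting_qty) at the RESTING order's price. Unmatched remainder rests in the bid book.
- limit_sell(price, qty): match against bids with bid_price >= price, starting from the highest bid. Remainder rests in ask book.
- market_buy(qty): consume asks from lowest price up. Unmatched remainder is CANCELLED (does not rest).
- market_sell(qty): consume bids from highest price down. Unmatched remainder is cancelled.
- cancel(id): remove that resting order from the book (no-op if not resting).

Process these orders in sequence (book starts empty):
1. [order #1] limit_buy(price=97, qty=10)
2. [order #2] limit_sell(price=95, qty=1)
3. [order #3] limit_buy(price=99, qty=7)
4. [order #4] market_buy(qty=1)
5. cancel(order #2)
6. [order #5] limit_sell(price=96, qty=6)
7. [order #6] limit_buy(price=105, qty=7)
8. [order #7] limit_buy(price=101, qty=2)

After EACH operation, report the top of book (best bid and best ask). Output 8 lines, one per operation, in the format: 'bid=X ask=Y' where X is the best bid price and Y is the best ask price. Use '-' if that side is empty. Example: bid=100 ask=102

After op 1 [order #1] limit_buy(price=97, qty=10): fills=none; bids=[#1:10@97] asks=[-]
After op 2 [order #2] limit_sell(price=95, qty=1): fills=#1x#2:1@97; bids=[#1:9@97] asks=[-]
After op 3 [order #3] limit_buy(price=99, qty=7): fills=none; bids=[#3:7@99 #1:9@97] asks=[-]
After op 4 [order #4] market_buy(qty=1): fills=none; bids=[#3:7@99 #1:9@97] asks=[-]
After op 5 cancel(order #2): fills=none; bids=[#3:7@99 #1:9@97] asks=[-]
After op 6 [order #5] limit_sell(price=96, qty=6): fills=#3x#5:6@99; bids=[#3:1@99 #1:9@97] asks=[-]
After op 7 [order #6] limit_buy(price=105, qty=7): fills=none; bids=[#6:7@105 #3:1@99 #1:9@97] asks=[-]
After op 8 [order #7] limit_buy(price=101, qty=2): fills=none; bids=[#6:7@105 #7:2@101 #3:1@99 #1:9@97] asks=[-]

Answer: bid=97 ask=-
bid=97 ask=-
bid=99 ask=-
bid=99 ask=-
bid=99 ask=-
bid=99 ask=-
bid=105 ask=-
bid=105 ask=-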